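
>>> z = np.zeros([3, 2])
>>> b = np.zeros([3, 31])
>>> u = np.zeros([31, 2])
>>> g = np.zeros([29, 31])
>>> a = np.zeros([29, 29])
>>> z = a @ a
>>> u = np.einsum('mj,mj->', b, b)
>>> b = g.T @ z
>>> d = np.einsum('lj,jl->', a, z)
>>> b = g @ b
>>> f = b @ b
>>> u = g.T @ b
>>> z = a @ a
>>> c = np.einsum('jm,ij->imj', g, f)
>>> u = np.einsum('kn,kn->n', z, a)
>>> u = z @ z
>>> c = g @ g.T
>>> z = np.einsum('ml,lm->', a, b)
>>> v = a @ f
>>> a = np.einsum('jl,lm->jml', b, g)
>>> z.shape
()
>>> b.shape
(29, 29)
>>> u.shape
(29, 29)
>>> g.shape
(29, 31)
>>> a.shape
(29, 31, 29)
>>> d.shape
()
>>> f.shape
(29, 29)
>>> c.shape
(29, 29)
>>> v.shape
(29, 29)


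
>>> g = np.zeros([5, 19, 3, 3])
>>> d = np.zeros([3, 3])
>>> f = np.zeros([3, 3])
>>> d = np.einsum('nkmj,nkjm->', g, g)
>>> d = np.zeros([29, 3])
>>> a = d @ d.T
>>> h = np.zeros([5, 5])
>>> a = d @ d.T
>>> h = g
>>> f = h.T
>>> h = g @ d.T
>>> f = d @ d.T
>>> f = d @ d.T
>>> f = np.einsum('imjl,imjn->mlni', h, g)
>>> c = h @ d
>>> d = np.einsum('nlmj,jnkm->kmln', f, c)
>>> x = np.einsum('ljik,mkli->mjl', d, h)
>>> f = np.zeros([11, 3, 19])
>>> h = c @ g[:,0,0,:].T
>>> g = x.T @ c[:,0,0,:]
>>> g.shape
(3, 3, 3)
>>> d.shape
(3, 3, 29, 19)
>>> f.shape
(11, 3, 19)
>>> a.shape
(29, 29)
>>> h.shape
(5, 19, 3, 5)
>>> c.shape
(5, 19, 3, 3)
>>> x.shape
(5, 3, 3)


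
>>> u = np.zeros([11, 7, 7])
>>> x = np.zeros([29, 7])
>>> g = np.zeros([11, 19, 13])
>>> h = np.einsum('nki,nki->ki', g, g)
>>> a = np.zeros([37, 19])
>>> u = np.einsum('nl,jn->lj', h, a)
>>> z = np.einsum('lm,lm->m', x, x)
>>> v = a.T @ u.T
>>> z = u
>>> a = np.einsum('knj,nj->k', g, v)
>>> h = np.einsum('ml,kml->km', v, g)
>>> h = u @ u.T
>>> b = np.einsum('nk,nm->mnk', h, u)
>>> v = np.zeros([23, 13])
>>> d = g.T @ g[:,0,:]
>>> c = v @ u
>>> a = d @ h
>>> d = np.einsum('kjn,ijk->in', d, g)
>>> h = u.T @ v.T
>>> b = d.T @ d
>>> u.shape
(13, 37)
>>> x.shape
(29, 7)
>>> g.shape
(11, 19, 13)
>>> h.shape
(37, 23)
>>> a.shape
(13, 19, 13)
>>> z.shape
(13, 37)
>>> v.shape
(23, 13)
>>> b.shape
(13, 13)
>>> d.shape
(11, 13)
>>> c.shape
(23, 37)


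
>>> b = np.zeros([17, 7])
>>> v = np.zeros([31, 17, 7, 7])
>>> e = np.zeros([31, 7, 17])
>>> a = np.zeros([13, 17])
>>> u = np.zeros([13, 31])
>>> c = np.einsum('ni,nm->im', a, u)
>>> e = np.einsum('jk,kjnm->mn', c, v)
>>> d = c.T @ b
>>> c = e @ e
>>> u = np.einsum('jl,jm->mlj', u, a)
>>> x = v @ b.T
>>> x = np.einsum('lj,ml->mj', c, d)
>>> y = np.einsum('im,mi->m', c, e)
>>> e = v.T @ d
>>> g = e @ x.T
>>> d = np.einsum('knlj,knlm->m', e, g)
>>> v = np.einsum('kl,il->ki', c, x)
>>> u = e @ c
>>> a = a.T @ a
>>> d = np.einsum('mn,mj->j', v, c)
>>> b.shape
(17, 7)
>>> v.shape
(7, 31)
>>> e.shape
(7, 7, 17, 7)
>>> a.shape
(17, 17)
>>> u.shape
(7, 7, 17, 7)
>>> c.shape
(7, 7)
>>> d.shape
(7,)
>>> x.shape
(31, 7)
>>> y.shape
(7,)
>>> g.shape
(7, 7, 17, 31)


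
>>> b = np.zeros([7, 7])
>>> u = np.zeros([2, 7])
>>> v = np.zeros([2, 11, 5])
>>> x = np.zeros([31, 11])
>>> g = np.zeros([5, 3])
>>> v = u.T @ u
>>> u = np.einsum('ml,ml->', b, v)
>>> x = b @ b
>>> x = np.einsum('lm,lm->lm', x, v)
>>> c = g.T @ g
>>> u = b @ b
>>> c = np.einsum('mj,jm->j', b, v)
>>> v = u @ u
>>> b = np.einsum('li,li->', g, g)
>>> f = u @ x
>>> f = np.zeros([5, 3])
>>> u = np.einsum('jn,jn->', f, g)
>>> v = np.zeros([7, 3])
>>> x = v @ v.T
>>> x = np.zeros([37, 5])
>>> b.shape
()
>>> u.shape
()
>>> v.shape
(7, 3)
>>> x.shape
(37, 5)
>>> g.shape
(5, 3)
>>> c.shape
(7,)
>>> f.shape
(5, 3)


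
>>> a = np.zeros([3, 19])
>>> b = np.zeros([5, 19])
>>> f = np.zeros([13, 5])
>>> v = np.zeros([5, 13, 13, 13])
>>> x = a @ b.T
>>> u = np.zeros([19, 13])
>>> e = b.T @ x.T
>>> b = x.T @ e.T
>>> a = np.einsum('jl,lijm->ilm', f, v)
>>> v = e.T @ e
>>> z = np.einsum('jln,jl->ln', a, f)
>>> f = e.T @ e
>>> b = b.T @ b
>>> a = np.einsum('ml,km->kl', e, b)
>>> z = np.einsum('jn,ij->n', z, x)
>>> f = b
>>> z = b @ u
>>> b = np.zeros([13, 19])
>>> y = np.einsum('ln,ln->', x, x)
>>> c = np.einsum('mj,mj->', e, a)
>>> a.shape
(19, 3)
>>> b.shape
(13, 19)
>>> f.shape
(19, 19)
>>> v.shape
(3, 3)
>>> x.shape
(3, 5)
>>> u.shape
(19, 13)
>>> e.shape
(19, 3)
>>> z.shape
(19, 13)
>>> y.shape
()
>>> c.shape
()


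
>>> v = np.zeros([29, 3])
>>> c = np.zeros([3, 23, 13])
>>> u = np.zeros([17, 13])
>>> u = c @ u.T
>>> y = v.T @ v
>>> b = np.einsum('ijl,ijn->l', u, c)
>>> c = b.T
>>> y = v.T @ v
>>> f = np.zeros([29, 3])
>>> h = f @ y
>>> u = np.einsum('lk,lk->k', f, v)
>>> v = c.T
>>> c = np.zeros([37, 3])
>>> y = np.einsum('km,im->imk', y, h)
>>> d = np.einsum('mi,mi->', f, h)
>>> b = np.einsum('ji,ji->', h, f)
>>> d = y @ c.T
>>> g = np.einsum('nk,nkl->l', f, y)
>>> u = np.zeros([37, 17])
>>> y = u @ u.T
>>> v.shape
(17,)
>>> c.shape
(37, 3)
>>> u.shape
(37, 17)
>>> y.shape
(37, 37)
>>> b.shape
()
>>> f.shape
(29, 3)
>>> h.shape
(29, 3)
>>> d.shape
(29, 3, 37)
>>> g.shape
(3,)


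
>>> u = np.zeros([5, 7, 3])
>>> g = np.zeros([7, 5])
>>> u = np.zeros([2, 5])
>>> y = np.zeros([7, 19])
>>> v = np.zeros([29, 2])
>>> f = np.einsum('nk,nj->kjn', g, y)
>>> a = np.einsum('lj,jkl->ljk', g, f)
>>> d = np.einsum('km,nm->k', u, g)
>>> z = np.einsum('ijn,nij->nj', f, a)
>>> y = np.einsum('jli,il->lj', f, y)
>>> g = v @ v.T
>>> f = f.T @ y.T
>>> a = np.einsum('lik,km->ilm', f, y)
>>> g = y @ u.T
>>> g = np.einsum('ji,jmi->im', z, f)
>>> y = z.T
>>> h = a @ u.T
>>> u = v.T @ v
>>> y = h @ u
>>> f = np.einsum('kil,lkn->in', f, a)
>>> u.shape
(2, 2)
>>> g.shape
(19, 19)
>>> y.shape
(19, 7, 2)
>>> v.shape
(29, 2)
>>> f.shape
(19, 5)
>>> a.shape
(19, 7, 5)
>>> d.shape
(2,)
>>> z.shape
(7, 19)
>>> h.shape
(19, 7, 2)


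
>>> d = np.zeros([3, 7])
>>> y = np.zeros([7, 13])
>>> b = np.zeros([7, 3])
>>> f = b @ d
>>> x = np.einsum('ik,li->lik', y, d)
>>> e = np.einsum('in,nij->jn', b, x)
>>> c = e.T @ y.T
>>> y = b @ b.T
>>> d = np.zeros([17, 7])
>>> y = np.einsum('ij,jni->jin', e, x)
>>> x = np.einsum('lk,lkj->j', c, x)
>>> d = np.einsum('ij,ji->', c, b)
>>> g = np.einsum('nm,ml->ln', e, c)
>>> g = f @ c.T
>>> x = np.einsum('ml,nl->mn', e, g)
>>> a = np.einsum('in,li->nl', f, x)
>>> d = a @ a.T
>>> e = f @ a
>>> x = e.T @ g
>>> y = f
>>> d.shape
(7, 7)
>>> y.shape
(7, 7)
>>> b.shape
(7, 3)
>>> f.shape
(7, 7)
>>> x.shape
(13, 3)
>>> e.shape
(7, 13)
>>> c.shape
(3, 7)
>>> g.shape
(7, 3)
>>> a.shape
(7, 13)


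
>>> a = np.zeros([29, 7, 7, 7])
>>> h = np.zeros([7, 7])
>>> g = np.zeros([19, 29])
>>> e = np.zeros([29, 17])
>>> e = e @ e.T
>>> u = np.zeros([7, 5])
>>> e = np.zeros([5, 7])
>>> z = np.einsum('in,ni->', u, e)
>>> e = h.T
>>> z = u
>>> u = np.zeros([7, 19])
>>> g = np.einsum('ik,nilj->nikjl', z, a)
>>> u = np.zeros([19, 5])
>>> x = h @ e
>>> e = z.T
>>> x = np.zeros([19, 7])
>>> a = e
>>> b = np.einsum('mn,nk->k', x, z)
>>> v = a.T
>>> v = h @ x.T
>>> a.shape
(5, 7)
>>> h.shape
(7, 7)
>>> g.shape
(29, 7, 5, 7, 7)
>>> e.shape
(5, 7)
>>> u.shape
(19, 5)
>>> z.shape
(7, 5)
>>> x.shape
(19, 7)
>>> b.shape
(5,)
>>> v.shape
(7, 19)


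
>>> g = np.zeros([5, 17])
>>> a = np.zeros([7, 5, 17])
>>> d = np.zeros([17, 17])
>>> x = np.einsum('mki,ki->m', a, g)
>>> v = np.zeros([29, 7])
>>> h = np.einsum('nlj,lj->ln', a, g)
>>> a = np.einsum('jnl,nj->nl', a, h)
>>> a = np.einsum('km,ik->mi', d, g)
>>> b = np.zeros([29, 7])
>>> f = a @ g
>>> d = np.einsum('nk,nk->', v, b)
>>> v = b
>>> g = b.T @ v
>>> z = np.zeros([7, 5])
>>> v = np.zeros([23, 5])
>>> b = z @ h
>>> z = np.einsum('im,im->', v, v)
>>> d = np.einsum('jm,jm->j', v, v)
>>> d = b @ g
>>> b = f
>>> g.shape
(7, 7)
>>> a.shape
(17, 5)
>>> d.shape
(7, 7)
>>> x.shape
(7,)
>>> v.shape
(23, 5)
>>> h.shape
(5, 7)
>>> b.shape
(17, 17)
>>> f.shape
(17, 17)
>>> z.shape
()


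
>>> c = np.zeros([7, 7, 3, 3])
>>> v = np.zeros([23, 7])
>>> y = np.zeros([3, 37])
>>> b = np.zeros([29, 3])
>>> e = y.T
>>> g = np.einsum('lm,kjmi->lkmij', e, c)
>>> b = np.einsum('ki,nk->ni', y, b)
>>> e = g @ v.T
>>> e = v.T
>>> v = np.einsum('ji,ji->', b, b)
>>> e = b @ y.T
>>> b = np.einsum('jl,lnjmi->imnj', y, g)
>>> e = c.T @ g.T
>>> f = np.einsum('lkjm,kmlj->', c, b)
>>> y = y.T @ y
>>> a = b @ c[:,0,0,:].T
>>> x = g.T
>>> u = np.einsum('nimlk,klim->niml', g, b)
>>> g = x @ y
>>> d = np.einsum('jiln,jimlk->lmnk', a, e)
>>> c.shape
(7, 7, 3, 3)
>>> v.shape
()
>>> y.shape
(37, 37)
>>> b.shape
(7, 3, 7, 3)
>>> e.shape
(7, 3, 3, 7, 37)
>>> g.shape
(7, 3, 3, 7, 37)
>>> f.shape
()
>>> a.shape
(7, 3, 7, 7)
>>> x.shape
(7, 3, 3, 7, 37)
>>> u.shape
(37, 7, 3, 3)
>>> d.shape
(7, 3, 7, 37)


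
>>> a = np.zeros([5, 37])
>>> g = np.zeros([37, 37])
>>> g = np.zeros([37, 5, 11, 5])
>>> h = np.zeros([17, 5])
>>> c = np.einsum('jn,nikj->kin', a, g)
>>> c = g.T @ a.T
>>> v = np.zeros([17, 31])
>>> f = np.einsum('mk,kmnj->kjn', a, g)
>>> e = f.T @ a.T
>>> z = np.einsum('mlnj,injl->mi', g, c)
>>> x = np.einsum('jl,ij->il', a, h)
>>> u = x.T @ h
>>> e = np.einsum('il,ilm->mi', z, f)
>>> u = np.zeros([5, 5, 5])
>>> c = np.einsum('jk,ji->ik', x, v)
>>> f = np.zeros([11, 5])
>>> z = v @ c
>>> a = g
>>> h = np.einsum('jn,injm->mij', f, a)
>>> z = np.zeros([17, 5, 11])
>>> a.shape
(37, 5, 11, 5)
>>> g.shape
(37, 5, 11, 5)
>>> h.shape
(5, 37, 11)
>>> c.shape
(31, 37)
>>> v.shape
(17, 31)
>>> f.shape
(11, 5)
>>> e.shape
(11, 37)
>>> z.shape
(17, 5, 11)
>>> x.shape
(17, 37)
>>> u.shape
(5, 5, 5)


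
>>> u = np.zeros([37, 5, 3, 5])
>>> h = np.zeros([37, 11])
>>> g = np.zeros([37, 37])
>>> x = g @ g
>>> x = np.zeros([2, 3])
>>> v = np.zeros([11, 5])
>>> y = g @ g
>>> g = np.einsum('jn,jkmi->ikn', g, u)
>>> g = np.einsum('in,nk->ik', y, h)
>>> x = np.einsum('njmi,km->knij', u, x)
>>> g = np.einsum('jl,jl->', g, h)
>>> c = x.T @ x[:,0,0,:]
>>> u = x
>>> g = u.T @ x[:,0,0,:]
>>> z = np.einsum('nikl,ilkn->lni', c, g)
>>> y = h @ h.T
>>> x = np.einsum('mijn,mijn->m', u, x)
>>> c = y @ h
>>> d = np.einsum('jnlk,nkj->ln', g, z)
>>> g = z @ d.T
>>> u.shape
(2, 37, 5, 5)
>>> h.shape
(37, 11)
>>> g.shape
(5, 5, 37)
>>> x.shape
(2,)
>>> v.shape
(11, 5)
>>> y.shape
(37, 37)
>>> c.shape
(37, 11)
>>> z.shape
(5, 5, 5)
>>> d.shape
(37, 5)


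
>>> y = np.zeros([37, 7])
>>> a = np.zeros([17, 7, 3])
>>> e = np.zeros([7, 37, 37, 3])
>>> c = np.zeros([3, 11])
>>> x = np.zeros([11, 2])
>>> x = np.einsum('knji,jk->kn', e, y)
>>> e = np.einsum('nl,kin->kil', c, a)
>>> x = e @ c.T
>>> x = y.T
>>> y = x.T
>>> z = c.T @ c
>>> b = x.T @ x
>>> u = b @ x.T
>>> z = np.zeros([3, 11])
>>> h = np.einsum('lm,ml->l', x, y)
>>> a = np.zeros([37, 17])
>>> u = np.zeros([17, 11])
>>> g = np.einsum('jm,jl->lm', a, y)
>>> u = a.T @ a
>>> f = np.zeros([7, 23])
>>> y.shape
(37, 7)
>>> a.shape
(37, 17)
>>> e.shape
(17, 7, 11)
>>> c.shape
(3, 11)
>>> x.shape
(7, 37)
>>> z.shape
(3, 11)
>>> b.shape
(37, 37)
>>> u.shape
(17, 17)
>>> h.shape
(7,)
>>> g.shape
(7, 17)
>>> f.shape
(7, 23)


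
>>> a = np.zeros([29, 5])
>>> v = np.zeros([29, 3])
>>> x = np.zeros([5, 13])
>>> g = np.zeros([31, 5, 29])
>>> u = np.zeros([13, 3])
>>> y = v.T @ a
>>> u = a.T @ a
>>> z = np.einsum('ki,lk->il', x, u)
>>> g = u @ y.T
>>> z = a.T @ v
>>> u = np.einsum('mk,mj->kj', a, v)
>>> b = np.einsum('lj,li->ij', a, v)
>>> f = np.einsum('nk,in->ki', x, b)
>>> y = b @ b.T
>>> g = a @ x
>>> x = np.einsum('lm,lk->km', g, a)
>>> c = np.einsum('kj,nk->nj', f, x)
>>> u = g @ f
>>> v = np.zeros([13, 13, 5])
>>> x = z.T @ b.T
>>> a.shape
(29, 5)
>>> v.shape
(13, 13, 5)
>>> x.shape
(3, 3)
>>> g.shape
(29, 13)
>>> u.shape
(29, 3)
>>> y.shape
(3, 3)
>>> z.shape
(5, 3)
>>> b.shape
(3, 5)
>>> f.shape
(13, 3)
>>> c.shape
(5, 3)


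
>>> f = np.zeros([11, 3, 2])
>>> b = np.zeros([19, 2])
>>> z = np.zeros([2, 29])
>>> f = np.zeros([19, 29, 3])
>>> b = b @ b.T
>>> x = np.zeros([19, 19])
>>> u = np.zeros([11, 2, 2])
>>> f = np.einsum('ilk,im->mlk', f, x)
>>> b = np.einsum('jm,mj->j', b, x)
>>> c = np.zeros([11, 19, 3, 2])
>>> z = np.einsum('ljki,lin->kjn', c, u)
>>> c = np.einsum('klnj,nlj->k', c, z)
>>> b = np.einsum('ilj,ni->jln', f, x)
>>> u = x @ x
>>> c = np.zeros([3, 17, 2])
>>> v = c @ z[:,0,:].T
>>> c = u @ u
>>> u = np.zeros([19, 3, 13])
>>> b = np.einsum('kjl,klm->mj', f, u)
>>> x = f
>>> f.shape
(19, 29, 3)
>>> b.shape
(13, 29)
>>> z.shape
(3, 19, 2)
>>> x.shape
(19, 29, 3)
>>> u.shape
(19, 3, 13)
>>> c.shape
(19, 19)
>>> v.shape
(3, 17, 3)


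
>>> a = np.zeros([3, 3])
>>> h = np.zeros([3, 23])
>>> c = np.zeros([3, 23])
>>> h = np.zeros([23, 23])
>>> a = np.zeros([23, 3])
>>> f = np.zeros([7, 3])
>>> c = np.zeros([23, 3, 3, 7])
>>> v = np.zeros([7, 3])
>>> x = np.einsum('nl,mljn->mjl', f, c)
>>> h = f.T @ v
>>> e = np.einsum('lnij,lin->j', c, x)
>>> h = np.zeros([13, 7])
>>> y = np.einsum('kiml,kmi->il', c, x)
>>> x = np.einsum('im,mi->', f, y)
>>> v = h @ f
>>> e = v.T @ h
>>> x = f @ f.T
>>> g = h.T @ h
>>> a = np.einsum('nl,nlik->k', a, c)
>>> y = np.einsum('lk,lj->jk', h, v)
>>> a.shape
(7,)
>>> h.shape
(13, 7)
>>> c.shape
(23, 3, 3, 7)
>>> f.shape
(7, 3)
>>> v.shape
(13, 3)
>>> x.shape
(7, 7)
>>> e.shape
(3, 7)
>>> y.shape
(3, 7)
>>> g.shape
(7, 7)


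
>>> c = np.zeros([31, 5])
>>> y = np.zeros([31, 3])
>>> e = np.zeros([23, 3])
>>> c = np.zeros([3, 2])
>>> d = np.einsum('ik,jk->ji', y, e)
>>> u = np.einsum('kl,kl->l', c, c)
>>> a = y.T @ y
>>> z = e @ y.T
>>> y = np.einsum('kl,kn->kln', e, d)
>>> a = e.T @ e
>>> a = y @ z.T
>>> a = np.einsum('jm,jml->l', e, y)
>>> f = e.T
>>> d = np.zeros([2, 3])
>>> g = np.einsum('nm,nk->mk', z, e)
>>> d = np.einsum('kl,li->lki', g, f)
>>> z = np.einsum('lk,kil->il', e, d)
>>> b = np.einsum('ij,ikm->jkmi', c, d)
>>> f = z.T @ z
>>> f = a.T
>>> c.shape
(3, 2)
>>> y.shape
(23, 3, 31)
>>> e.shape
(23, 3)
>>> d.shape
(3, 31, 23)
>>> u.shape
(2,)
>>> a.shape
(31,)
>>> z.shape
(31, 23)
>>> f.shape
(31,)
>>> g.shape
(31, 3)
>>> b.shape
(2, 31, 23, 3)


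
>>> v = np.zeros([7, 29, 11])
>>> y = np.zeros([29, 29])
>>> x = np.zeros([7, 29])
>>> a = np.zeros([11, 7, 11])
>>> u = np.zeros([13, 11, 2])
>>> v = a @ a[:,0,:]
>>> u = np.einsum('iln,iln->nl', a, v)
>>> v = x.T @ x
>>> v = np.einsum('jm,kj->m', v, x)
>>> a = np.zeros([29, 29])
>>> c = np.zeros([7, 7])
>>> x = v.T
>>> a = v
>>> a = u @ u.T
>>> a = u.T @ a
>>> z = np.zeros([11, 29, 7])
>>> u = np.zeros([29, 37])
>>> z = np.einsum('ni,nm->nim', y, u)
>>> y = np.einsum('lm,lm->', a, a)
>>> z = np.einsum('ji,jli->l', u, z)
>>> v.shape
(29,)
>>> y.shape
()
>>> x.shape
(29,)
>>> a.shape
(7, 11)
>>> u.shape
(29, 37)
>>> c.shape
(7, 7)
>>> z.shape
(29,)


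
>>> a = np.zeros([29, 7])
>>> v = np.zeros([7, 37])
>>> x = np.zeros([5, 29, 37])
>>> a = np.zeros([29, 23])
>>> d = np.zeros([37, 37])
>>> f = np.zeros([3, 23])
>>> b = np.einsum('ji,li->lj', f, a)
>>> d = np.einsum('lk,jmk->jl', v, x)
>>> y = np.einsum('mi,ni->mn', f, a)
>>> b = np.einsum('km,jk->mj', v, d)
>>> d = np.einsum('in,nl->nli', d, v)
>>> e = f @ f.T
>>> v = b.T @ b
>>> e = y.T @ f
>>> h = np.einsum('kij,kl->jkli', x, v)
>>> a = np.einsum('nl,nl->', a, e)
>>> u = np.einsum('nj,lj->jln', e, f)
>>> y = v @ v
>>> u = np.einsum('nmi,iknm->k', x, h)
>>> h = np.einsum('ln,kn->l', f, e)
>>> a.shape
()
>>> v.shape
(5, 5)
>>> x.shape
(5, 29, 37)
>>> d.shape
(7, 37, 5)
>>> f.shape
(3, 23)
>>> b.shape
(37, 5)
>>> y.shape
(5, 5)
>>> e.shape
(29, 23)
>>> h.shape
(3,)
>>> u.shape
(5,)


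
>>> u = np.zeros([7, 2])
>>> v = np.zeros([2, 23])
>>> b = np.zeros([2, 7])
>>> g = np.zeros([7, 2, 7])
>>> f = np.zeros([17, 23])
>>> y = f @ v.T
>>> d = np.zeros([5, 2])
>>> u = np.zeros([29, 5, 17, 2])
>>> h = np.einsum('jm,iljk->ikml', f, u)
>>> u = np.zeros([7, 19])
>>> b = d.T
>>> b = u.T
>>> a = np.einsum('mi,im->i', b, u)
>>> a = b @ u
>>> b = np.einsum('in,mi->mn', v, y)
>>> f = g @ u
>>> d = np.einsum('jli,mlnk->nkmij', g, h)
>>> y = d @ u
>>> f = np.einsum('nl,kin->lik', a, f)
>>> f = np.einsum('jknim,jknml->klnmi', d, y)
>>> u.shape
(7, 19)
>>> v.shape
(2, 23)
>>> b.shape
(17, 23)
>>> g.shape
(7, 2, 7)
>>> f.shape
(5, 19, 29, 7, 7)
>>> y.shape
(23, 5, 29, 7, 19)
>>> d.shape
(23, 5, 29, 7, 7)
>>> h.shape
(29, 2, 23, 5)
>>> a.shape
(19, 19)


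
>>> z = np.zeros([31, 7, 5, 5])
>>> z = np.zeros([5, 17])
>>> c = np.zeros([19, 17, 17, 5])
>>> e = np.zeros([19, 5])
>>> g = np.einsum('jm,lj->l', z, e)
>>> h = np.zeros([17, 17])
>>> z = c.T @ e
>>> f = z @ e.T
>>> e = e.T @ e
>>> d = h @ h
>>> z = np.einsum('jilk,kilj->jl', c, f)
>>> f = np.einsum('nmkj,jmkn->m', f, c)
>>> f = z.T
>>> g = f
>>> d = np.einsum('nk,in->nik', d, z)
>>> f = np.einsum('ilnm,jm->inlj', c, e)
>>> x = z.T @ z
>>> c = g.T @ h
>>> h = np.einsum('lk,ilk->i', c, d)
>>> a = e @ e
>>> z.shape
(19, 17)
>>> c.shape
(19, 17)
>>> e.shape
(5, 5)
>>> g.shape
(17, 19)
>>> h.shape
(17,)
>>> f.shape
(19, 17, 17, 5)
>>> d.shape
(17, 19, 17)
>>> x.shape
(17, 17)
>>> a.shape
(5, 5)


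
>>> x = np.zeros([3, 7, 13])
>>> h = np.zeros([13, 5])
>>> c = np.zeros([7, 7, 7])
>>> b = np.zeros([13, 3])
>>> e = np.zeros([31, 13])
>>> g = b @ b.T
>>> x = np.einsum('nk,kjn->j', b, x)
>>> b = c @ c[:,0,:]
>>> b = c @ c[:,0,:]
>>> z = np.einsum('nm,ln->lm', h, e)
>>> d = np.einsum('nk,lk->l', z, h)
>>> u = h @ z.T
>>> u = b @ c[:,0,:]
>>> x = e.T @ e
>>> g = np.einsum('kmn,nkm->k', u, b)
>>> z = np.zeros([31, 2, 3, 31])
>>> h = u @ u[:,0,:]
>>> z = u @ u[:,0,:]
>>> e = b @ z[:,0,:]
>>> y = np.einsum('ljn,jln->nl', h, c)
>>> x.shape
(13, 13)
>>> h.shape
(7, 7, 7)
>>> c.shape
(7, 7, 7)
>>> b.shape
(7, 7, 7)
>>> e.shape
(7, 7, 7)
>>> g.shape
(7,)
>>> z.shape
(7, 7, 7)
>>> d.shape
(13,)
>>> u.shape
(7, 7, 7)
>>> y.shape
(7, 7)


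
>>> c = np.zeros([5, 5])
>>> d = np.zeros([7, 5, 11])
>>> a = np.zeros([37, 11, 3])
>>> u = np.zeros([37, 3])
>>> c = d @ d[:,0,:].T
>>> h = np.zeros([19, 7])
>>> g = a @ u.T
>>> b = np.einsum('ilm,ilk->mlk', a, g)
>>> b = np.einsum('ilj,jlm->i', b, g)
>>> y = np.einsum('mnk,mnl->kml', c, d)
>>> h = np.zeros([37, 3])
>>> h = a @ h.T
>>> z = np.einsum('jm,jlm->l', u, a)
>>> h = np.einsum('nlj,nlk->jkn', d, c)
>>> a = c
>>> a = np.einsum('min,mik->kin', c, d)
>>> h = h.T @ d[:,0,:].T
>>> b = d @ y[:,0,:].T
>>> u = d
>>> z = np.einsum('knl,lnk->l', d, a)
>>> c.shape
(7, 5, 7)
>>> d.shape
(7, 5, 11)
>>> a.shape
(11, 5, 7)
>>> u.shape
(7, 5, 11)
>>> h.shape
(7, 7, 7)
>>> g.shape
(37, 11, 37)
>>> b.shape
(7, 5, 7)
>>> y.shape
(7, 7, 11)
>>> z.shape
(11,)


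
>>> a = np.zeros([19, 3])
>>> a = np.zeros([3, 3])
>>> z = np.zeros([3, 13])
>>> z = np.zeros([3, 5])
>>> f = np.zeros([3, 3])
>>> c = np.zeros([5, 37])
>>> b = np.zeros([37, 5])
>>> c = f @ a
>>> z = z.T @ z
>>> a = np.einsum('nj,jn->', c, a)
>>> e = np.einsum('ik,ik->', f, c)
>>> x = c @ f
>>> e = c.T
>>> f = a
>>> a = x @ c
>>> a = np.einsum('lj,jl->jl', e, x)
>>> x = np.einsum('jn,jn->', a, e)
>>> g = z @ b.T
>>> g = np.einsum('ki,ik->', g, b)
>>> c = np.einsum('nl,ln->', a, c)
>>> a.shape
(3, 3)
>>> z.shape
(5, 5)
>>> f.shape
()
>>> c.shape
()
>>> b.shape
(37, 5)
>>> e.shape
(3, 3)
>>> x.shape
()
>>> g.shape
()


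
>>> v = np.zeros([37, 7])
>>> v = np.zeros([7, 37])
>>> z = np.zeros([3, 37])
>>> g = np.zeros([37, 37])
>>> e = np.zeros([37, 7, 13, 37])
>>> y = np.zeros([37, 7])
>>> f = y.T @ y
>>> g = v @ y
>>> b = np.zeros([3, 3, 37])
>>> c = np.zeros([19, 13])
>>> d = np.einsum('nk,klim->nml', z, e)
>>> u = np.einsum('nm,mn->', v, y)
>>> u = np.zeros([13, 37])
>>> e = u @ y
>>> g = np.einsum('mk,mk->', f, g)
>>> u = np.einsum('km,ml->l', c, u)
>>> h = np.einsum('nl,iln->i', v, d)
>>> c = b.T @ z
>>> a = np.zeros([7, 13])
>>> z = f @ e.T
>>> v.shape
(7, 37)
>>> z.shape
(7, 13)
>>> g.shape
()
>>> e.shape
(13, 7)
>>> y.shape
(37, 7)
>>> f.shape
(7, 7)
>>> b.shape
(3, 3, 37)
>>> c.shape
(37, 3, 37)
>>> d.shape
(3, 37, 7)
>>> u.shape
(37,)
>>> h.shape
(3,)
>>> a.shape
(7, 13)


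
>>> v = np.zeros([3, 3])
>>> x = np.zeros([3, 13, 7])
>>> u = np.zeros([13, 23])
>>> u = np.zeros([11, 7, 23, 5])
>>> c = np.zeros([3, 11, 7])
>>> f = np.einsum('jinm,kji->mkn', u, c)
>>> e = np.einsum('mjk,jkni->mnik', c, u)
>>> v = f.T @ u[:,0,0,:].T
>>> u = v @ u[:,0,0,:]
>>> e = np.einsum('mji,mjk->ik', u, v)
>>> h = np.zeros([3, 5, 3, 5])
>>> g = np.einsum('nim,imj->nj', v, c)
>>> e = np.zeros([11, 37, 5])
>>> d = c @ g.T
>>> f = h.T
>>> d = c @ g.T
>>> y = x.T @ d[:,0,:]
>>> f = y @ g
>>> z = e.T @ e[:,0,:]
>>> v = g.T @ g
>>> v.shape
(7, 7)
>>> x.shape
(3, 13, 7)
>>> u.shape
(23, 3, 5)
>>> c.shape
(3, 11, 7)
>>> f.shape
(7, 13, 7)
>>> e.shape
(11, 37, 5)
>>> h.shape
(3, 5, 3, 5)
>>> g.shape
(23, 7)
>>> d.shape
(3, 11, 23)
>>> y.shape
(7, 13, 23)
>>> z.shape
(5, 37, 5)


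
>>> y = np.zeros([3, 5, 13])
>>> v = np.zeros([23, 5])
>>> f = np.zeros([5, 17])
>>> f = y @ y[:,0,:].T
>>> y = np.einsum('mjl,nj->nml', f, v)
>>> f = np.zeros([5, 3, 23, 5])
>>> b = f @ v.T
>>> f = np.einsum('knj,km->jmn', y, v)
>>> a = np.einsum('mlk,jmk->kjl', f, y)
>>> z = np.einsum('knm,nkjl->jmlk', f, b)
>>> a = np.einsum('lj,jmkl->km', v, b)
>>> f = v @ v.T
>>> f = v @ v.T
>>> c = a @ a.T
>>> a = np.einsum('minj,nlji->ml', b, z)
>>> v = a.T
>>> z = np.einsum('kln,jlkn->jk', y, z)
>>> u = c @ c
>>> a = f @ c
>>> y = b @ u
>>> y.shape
(5, 3, 23, 23)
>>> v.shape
(3, 5)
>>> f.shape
(23, 23)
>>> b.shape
(5, 3, 23, 23)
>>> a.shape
(23, 23)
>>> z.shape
(23, 23)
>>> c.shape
(23, 23)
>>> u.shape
(23, 23)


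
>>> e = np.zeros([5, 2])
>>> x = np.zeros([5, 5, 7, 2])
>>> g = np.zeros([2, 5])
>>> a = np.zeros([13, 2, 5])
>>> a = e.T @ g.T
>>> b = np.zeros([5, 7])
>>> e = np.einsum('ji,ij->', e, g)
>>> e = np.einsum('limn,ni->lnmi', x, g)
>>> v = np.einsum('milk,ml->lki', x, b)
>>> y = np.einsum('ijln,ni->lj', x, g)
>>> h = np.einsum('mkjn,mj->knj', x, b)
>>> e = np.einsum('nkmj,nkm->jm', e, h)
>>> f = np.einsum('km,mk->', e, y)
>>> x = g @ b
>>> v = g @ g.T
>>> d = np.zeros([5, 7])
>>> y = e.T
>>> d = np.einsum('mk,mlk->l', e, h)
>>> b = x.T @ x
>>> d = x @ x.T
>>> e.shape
(5, 7)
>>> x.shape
(2, 7)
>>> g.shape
(2, 5)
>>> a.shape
(2, 2)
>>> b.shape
(7, 7)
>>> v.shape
(2, 2)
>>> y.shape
(7, 5)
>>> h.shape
(5, 2, 7)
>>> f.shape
()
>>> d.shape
(2, 2)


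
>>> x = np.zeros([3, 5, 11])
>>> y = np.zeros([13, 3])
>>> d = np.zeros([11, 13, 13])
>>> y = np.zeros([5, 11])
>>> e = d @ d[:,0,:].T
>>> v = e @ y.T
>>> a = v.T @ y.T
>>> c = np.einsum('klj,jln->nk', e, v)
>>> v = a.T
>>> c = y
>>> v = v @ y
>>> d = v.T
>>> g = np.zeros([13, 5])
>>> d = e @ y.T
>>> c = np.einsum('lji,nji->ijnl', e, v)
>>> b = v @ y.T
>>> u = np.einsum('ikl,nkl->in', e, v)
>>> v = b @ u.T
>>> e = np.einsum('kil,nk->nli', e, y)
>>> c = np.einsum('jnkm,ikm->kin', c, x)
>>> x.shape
(3, 5, 11)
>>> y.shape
(5, 11)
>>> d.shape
(11, 13, 5)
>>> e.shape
(5, 11, 13)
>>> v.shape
(5, 13, 11)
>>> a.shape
(5, 13, 5)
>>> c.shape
(5, 3, 13)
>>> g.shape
(13, 5)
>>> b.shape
(5, 13, 5)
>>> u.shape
(11, 5)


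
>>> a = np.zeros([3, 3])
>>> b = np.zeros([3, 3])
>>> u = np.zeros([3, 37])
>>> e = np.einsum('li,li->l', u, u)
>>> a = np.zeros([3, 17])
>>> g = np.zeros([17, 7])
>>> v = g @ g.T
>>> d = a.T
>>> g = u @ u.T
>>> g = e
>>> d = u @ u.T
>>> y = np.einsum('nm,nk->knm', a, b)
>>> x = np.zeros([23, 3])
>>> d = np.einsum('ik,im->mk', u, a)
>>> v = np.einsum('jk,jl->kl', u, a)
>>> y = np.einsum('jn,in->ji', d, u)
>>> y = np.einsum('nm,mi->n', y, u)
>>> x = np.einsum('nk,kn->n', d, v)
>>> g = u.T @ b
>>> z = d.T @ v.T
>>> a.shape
(3, 17)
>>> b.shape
(3, 3)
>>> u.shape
(3, 37)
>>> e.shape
(3,)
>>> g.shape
(37, 3)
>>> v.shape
(37, 17)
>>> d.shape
(17, 37)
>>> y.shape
(17,)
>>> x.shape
(17,)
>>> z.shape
(37, 37)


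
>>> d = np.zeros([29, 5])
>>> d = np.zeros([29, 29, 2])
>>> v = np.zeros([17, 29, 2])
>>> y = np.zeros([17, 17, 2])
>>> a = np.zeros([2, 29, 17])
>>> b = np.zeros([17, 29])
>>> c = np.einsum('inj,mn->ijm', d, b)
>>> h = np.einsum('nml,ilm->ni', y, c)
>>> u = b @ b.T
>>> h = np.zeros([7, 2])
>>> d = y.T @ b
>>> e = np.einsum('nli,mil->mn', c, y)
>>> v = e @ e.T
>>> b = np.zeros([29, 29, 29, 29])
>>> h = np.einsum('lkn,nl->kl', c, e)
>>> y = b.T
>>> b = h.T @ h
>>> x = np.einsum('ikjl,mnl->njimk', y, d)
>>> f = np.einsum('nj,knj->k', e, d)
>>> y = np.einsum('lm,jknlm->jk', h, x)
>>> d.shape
(2, 17, 29)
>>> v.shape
(17, 17)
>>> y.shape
(17, 29)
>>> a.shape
(2, 29, 17)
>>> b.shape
(29, 29)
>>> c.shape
(29, 2, 17)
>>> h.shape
(2, 29)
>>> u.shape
(17, 17)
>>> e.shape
(17, 29)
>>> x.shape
(17, 29, 29, 2, 29)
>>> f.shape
(2,)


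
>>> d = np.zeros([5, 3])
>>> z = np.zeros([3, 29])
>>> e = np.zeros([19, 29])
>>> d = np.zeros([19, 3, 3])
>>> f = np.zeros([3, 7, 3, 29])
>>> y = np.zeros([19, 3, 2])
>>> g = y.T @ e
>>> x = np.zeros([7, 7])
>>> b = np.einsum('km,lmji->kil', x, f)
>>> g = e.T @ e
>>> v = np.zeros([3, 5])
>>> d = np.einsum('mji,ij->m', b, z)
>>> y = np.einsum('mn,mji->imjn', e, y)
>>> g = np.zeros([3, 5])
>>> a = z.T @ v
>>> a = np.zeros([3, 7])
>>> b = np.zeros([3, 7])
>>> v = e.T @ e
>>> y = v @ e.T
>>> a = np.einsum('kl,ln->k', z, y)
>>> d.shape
(7,)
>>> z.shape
(3, 29)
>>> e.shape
(19, 29)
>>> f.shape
(3, 7, 3, 29)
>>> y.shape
(29, 19)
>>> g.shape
(3, 5)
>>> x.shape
(7, 7)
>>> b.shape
(3, 7)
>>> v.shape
(29, 29)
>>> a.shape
(3,)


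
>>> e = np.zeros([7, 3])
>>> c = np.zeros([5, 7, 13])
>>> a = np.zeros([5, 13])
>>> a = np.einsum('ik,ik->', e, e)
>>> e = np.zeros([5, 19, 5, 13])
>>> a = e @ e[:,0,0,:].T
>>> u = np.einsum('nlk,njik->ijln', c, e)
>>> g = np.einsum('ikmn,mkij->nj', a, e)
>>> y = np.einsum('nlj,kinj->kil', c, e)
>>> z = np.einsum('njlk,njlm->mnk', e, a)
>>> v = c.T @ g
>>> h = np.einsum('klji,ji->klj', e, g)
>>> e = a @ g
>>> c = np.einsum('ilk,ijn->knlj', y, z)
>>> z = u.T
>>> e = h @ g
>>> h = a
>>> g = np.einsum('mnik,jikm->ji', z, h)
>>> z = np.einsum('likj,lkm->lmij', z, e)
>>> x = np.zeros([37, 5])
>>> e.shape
(5, 19, 13)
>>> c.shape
(7, 13, 19, 5)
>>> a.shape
(5, 19, 5, 5)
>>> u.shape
(5, 19, 7, 5)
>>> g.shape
(5, 19)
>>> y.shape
(5, 19, 7)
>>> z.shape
(5, 13, 7, 5)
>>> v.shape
(13, 7, 13)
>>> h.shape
(5, 19, 5, 5)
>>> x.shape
(37, 5)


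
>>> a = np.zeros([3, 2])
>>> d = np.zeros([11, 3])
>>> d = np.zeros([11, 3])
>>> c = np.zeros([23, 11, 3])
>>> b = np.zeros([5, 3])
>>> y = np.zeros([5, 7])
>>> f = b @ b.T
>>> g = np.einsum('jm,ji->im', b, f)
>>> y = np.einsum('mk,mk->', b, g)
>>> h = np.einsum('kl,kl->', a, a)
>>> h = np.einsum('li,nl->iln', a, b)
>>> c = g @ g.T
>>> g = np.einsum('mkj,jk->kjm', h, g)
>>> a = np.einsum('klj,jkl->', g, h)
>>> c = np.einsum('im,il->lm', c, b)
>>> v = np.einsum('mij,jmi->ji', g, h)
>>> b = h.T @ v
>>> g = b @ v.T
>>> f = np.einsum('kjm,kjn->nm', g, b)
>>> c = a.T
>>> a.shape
()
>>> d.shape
(11, 3)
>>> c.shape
()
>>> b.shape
(5, 3, 5)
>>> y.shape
()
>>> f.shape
(5, 2)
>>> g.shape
(5, 3, 2)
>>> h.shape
(2, 3, 5)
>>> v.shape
(2, 5)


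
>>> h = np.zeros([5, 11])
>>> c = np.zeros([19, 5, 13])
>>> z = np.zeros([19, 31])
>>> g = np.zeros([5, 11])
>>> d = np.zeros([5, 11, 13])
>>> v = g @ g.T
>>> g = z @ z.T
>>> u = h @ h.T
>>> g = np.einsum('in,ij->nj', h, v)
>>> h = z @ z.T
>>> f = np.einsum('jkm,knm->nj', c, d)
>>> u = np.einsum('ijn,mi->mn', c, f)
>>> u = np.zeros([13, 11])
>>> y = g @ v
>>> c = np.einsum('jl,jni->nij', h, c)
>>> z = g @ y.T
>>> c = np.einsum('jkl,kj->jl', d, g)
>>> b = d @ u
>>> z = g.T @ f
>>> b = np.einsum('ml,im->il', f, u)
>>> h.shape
(19, 19)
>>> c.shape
(5, 13)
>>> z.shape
(5, 19)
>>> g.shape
(11, 5)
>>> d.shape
(5, 11, 13)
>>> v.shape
(5, 5)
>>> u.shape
(13, 11)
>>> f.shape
(11, 19)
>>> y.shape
(11, 5)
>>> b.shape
(13, 19)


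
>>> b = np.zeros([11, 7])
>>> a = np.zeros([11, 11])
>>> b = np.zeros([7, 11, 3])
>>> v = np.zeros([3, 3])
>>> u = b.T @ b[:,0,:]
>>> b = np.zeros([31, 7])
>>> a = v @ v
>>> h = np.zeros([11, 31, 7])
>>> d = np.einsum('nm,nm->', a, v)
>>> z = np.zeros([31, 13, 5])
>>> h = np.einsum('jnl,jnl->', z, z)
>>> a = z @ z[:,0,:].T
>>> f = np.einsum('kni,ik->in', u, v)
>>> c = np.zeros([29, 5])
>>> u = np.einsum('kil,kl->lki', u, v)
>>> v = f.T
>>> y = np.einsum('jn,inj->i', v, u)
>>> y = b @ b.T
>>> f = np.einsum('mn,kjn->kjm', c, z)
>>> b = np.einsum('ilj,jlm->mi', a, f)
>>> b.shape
(29, 31)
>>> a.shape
(31, 13, 31)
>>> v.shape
(11, 3)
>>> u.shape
(3, 3, 11)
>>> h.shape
()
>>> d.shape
()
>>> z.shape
(31, 13, 5)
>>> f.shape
(31, 13, 29)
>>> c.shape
(29, 5)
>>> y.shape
(31, 31)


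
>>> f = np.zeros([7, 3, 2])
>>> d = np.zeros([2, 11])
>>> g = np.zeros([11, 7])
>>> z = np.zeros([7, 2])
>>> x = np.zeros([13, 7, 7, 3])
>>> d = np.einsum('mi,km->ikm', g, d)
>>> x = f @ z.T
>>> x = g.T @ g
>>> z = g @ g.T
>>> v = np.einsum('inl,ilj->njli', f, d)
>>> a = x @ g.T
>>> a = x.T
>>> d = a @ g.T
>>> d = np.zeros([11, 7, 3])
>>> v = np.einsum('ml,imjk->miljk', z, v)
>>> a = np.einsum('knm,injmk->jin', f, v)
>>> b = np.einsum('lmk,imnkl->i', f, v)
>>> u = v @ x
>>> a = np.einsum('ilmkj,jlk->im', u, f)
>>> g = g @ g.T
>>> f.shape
(7, 3, 2)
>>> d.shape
(11, 7, 3)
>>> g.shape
(11, 11)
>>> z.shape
(11, 11)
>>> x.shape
(7, 7)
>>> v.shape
(11, 3, 11, 2, 7)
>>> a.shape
(11, 11)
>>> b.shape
(11,)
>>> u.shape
(11, 3, 11, 2, 7)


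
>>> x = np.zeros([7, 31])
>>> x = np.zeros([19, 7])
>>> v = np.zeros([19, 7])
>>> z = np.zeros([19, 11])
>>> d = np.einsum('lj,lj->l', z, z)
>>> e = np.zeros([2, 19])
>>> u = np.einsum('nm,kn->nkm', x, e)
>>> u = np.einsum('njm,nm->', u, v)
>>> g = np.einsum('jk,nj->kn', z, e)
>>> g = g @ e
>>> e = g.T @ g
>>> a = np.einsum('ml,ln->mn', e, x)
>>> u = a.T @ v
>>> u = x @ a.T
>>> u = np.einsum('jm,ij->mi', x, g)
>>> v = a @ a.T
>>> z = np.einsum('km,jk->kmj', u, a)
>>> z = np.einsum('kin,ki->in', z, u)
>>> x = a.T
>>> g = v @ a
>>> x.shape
(7, 19)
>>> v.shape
(19, 19)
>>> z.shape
(11, 19)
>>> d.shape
(19,)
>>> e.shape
(19, 19)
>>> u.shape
(7, 11)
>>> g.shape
(19, 7)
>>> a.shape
(19, 7)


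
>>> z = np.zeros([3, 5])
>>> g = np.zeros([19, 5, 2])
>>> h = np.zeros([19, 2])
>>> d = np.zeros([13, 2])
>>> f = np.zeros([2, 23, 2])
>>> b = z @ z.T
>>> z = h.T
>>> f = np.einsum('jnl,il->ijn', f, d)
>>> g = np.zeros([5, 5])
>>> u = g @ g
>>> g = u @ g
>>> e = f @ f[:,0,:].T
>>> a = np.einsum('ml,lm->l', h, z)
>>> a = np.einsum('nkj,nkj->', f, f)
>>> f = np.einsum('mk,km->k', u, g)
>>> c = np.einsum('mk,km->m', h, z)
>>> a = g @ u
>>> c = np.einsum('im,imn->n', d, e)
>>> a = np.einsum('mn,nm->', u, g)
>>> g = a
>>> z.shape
(2, 19)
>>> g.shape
()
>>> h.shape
(19, 2)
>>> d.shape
(13, 2)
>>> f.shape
(5,)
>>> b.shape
(3, 3)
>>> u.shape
(5, 5)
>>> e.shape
(13, 2, 13)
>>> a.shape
()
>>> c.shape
(13,)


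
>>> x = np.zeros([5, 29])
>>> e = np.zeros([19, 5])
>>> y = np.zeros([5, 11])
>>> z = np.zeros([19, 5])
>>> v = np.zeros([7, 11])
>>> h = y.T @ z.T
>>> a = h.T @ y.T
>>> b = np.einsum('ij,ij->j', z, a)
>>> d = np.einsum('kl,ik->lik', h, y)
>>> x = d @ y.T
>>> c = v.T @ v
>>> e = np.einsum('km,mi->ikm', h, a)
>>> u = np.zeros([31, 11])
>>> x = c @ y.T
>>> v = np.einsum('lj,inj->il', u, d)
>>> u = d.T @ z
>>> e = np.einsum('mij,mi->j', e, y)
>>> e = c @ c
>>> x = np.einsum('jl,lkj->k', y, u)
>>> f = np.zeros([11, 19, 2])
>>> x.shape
(5,)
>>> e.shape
(11, 11)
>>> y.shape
(5, 11)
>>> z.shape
(19, 5)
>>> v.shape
(19, 31)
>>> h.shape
(11, 19)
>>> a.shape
(19, 5)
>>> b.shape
(5,)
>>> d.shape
(19, 5, 11)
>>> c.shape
(11, 11)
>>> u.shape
(11, 5, 5)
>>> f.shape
(11, 19, 2)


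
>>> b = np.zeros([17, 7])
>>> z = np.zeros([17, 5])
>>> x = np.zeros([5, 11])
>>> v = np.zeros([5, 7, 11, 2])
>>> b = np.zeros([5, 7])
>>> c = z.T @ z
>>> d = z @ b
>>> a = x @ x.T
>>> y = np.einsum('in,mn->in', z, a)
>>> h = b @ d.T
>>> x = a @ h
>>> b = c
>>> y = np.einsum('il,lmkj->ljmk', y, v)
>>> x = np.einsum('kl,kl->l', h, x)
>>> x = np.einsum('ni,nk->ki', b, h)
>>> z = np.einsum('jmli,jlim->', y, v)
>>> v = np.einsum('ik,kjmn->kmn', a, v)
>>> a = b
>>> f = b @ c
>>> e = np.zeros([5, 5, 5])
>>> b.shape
(5, 5)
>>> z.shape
()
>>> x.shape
(17, 5)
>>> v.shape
(5, 11, 2)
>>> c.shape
(5, 5)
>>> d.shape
(17, 7)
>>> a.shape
(5, 5)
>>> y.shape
(5, 2, 7, 11)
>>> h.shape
(5, 17)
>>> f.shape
(5, 5)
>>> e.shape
(5, 5, 5)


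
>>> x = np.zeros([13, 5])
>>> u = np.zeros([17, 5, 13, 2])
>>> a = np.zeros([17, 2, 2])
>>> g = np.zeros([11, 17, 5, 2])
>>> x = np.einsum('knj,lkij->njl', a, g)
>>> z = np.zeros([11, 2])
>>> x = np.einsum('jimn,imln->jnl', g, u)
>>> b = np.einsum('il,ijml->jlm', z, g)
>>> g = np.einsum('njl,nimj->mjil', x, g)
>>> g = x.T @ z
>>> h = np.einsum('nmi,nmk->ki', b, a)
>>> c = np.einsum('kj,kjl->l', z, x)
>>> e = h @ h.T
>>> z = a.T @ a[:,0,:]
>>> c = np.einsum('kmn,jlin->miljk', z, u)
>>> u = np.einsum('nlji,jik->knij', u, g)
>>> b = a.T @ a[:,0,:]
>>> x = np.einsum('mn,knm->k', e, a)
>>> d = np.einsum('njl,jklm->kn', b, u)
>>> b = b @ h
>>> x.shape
(17,)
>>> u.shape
(2, 17, 2, 13)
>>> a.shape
(17, 2, 2)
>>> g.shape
(13, 2, 2)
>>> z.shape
(2, 2, 2)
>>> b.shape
(2, 2, 5)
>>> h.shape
(2, 5)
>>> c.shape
(2, 13, 5, 17, 2)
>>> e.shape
(2, 2)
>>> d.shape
(17, 2)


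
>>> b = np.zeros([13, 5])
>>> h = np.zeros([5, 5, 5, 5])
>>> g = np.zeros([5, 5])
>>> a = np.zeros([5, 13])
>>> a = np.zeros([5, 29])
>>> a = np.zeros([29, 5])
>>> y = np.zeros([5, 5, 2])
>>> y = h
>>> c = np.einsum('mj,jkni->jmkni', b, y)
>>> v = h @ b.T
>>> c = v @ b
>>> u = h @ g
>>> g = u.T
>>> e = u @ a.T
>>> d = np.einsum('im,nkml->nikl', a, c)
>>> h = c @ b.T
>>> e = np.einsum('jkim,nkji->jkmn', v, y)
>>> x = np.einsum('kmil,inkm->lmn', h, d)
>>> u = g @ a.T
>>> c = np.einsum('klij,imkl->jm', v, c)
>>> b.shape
(13, 5)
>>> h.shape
(5, 5, 5, 13)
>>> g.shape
(5, 5, 5, 5)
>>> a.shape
(29, 5)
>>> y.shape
(5, 5, 5, 5)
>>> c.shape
(13, 5)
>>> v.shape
(5, 5, 5, 13)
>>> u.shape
(5, 5, 5, 29)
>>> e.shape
(5, 5, 13, 5)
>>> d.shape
(5, 29, 5, 5)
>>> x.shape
(13, 5, 29)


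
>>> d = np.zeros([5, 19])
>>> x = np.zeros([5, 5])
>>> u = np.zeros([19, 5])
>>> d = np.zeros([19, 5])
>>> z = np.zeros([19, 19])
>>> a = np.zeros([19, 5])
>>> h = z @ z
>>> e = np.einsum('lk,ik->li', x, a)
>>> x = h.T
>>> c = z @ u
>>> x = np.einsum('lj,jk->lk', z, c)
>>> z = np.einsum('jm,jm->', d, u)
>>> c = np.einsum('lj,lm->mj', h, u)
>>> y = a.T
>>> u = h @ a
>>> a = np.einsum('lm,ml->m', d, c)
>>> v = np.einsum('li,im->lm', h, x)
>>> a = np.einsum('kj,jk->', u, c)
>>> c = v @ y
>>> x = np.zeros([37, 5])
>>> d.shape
(19, 5)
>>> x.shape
(37, 5)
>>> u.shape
(19, 5)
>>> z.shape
()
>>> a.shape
()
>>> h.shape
(19, 19)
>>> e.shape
(5, 19)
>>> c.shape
(19, 19)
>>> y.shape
(5, 19)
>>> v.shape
(19, 5)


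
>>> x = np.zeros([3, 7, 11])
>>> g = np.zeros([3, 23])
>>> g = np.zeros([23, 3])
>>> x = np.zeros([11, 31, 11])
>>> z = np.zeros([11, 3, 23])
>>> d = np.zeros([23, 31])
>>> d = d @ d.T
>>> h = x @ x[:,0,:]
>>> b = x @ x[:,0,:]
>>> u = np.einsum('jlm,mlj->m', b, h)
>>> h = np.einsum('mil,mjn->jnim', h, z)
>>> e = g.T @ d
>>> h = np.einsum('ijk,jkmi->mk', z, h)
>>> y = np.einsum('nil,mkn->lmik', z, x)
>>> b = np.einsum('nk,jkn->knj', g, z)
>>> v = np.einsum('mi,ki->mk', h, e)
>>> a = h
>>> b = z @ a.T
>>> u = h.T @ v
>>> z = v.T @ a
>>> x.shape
(11, 31, 11)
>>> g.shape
(23, 3)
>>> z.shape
(3, 23)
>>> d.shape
(23, 23)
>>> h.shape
(31, 23)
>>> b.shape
(11, 3, 31)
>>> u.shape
(23, 3)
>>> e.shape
(3, 23)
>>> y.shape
(23, 11, 3, 31)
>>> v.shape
(31, 3)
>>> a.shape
(31, 23)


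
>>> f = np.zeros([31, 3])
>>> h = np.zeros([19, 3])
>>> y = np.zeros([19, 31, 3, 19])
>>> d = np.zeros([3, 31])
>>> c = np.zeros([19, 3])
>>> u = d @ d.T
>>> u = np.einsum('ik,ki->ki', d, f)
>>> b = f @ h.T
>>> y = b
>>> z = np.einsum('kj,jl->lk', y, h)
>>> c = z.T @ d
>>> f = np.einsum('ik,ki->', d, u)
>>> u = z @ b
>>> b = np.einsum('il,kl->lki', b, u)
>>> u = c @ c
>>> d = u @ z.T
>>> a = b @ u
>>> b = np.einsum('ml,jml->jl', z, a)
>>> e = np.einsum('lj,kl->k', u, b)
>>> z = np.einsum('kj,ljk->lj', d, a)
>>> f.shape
()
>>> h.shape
(19, 3)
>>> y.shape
(31, 19)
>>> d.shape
(31, 3)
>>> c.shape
(31, 31)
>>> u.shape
(31, 31)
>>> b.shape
(19, 31)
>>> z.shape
(19, 3)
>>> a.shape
(19, 3, 31)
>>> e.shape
(19,)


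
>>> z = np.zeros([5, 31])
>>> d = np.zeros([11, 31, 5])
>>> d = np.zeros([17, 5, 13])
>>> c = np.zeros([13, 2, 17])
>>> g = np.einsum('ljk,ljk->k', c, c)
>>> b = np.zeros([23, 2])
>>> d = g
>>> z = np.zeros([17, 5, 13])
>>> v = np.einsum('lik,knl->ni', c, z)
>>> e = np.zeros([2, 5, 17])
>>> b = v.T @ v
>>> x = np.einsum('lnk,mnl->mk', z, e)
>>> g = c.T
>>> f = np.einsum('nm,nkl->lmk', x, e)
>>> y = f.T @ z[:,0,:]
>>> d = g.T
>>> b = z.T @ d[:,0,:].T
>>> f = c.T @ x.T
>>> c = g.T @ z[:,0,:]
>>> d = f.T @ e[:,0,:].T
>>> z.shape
(17, 5, 13)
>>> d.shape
(2, 2, 2)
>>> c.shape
(13, 2, 13)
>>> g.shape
(17, 2, 13)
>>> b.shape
(13, 5, 13)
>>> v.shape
(5, 2)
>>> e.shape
(2, 5, 17)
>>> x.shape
(2, 13)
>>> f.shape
(17, 2, 2)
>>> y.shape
(5, 13, 13)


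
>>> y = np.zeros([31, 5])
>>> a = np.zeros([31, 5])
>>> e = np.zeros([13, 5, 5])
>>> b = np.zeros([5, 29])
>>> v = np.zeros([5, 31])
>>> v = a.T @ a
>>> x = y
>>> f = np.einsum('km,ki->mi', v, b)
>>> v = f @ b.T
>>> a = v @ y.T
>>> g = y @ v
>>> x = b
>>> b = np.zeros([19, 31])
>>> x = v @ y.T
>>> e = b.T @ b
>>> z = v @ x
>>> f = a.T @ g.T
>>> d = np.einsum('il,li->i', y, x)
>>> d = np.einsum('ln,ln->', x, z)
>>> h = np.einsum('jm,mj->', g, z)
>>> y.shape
(31, 5)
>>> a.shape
(5, 31)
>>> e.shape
(31, 31)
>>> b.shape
(19, 31)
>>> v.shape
(5, 5)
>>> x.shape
(5, 31)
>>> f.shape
(31, 31)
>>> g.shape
(31, 5)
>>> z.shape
(5, 31)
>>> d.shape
()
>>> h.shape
()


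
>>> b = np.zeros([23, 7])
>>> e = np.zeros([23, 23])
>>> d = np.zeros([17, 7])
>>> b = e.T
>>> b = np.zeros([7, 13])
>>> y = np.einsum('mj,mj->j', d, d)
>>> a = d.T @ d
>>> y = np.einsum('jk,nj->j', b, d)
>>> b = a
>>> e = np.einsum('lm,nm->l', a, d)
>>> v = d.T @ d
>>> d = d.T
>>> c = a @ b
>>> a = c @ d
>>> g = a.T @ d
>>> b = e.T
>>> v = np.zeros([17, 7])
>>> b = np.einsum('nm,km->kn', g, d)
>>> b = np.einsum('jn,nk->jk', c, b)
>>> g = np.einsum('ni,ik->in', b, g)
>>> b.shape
(7, 17)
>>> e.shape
(7,)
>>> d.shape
(7, 17)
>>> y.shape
(7,)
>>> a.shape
(7, 17)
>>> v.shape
(17, 7)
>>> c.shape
(7, 7)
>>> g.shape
(17, 7)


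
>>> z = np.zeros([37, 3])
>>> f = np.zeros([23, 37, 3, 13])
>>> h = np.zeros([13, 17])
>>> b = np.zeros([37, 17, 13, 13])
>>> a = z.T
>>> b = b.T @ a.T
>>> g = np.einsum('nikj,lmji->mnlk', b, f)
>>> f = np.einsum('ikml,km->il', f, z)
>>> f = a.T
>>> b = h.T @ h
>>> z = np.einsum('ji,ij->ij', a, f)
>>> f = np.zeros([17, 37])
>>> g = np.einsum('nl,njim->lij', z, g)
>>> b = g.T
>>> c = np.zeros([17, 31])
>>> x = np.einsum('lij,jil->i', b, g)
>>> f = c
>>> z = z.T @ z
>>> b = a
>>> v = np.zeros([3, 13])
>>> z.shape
(3, 3)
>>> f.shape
(17, 31)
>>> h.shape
(13, 17)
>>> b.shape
(3, 37)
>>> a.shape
(3, 37)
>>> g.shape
(3, 23, 13)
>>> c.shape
(17, 31)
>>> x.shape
(23,)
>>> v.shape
(3, 13)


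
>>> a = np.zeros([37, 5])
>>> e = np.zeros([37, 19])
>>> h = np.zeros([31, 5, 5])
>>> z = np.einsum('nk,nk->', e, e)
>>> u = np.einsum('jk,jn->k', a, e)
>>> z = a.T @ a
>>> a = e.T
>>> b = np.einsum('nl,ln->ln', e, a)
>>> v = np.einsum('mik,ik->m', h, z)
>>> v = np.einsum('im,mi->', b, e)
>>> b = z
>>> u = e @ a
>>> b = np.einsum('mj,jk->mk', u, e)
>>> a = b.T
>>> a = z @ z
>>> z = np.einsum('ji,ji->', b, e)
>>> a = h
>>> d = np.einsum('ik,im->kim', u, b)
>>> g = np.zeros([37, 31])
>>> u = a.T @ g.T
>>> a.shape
(31, 5, 5)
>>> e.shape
(37, 19)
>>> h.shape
(31, 5, 5)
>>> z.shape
()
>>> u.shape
(5, 5, 37)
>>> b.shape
(37, 19)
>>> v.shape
()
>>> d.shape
(37, 37, 19)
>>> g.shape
(37, 31)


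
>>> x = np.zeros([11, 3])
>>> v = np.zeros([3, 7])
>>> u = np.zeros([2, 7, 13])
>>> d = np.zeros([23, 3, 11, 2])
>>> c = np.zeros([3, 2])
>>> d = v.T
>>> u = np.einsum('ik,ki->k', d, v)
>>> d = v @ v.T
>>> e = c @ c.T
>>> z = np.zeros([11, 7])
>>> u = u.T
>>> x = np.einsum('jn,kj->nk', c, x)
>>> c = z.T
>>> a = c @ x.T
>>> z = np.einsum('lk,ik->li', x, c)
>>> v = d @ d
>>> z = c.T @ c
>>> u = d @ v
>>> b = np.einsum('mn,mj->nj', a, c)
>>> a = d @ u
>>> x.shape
(2, 11)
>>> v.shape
(3, 3)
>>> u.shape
(3, 3)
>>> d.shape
(3, 3)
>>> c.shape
(7, 11)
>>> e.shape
(3, 3)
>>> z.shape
(11, 11)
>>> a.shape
(3, 3)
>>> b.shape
(2, 11)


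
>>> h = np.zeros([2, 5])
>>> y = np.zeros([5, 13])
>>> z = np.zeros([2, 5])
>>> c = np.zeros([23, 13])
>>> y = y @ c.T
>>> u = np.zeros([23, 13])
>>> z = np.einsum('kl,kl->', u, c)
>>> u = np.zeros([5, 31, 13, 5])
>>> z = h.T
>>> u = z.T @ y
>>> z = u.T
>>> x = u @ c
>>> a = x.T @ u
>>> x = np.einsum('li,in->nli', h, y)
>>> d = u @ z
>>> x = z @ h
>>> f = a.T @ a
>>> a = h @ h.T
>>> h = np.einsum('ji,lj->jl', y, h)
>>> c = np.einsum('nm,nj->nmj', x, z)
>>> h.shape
(5, 2)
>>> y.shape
(5, 23)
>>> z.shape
(23, 2)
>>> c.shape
(23, 5, 2)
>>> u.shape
(2, 23)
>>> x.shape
(23, 5)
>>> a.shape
(2, 2)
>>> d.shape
(2, 2)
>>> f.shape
(23, 23)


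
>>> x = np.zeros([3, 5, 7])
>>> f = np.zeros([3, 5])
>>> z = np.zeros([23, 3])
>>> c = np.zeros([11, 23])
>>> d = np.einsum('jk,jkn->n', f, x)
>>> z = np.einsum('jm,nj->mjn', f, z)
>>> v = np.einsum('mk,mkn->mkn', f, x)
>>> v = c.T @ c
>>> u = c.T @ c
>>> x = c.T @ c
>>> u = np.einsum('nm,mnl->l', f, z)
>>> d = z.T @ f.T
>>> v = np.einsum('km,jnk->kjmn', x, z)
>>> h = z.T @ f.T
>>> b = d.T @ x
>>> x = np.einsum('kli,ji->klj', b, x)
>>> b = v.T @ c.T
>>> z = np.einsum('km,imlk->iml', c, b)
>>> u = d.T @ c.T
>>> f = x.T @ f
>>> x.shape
(3, 3, 23)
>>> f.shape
(23, 3, 5)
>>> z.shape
(3, 23, 5)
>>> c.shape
(11, 23)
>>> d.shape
(23, 3, 3)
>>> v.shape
(23, 5, 23, 3)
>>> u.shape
(3, 3, 11)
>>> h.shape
(23, 3, 3)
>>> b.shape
(3, 23, 5, 11)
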